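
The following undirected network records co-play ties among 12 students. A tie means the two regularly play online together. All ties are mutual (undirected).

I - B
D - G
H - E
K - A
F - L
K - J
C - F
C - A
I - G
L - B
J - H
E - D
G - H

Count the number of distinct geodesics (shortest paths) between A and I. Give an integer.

2

The shortest distance is 5. The length-5 paths are: A–K–J–H–G–I; A–C–F–L–B–I.
That gives 2 distinct shortest paths.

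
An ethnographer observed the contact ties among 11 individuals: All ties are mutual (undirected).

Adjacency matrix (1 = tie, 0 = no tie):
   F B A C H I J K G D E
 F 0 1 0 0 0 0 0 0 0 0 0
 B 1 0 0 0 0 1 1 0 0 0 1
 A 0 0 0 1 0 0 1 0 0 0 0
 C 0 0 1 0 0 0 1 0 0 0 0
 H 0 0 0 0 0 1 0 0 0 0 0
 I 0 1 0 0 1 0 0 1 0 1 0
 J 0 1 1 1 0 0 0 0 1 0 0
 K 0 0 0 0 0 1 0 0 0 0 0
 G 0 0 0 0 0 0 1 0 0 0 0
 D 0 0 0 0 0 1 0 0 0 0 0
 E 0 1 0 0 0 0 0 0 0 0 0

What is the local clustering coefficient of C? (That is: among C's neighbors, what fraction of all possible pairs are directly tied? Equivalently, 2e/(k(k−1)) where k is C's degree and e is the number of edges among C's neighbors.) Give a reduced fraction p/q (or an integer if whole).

C's neighbors: A and J (k = 2).
Possible neighbor pairs: C(2,2) = 1. Edges among them: A–J → e = 1.
Clustering(C) = 1/1.

1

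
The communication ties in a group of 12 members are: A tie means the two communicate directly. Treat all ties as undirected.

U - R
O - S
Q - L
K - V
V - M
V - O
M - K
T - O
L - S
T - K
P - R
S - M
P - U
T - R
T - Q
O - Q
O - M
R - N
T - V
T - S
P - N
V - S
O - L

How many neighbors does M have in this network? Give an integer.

M is directly tied to K, O, S, and V. That is 4 neighbors, so the degree of M is 4.

4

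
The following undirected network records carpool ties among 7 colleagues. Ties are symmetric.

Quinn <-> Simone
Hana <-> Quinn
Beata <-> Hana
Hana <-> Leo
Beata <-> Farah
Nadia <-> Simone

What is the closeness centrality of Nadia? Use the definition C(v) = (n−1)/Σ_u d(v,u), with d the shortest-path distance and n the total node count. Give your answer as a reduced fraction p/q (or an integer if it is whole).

Distances from Nadia: Beata:4, Farah:5, Hana:3, Leo:4, Quinn:2, Simone:1. Sum = 19.
n = 7, so closeness = 6/19.

6/19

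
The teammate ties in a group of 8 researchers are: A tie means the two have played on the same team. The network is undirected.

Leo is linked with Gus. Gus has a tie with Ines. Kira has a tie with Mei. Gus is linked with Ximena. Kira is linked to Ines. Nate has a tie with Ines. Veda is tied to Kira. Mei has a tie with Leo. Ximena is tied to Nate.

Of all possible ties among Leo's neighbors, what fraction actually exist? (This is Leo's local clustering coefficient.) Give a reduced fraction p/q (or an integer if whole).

Leo's neighbors: Gus and Mei (k = 2).
Possible neighbor pairs: C(2,2) = 1. Edges among them: none → e = 0.
Clustering(Leo) = 0/1.

0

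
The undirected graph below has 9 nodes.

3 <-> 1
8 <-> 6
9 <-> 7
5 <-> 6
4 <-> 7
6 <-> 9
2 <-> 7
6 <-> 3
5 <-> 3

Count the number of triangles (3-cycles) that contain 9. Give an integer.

0

9's neighbors are 6 and 7, but none of them are tied to each other, so no triangle contains 9.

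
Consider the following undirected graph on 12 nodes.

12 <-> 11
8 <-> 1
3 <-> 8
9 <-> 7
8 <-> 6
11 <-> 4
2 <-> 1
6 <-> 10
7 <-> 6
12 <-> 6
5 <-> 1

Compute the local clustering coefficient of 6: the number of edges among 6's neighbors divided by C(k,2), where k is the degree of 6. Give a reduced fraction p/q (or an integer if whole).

0

6's neighbors: 7, 8, 10, and 12 (k = 4).
Possible neighbor pairs: C(4,2) = 6. Edges among them: none → e = 0.
Clustering(6) = 0/6 = 0.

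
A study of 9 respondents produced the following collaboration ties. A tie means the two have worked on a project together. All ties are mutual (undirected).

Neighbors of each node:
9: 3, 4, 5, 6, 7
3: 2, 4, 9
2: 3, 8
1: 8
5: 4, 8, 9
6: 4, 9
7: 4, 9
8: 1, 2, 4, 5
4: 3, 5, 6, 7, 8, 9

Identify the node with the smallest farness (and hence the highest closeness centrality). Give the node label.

4

Farness (sum of distances to all others) for each node — 1:19, 2:16, 3:14, 4:10, 5:13, 6:16, 7:16, 8:12, 9:12.
The smallest farness is 10, for 4, so 4 has the highest closeness.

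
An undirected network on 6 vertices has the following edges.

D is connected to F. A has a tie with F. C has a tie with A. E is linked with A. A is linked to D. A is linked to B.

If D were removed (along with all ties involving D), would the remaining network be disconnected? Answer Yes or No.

No

Even without D, every remaining node can still reach every other (the residual graph is connected), so D is not a cut vertex.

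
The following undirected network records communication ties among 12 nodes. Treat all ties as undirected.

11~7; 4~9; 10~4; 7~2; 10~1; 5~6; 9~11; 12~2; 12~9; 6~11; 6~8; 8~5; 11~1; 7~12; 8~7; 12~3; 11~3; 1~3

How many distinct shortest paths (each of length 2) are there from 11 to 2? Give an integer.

The shortest distance is 2, and the only length-2 path is 11–7–2. So there is exactly 1 shortest path.

1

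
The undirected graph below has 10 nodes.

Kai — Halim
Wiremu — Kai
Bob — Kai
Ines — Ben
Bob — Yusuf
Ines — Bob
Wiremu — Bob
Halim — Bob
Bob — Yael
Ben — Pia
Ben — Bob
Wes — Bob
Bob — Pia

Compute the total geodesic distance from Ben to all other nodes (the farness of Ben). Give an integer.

Distances from Ben: Bob:1, Halim:2, Ines:1, Kai:2, Pia:1, Wes:2, Wiremu:2, Yael:2, Yusuf:2.
Sum = 1 + 2 + 1 + 2 + 1 + 2 + 2 + 2 + 2 = 15.

15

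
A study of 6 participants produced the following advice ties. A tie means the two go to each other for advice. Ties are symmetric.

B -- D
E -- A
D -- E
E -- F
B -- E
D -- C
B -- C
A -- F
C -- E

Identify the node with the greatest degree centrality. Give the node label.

Degrees — A:2, B:3, C:3, D:3, E:5, F:2.
The maximum is 5, attained only by E.

E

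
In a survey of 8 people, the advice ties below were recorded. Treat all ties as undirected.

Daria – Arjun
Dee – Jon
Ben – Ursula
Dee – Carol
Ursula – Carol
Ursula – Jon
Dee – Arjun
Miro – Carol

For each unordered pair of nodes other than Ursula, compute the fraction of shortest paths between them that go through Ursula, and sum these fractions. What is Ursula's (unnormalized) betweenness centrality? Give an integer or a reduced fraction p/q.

Pairs whose geodesics pass through Ursula — Ben–Arjun: 2/2; Ben–Dee: 2/2; Ben–Jon: 1; Ben–Miro: 1; Ben–Daria: 2/2; Ben–Carol: 1; Jon–Miro: 1/2; Jon–Carol: 1/2.
All other pairs contribute 0.
Summing the contributions gives betweenness(Ursula) = 7.

7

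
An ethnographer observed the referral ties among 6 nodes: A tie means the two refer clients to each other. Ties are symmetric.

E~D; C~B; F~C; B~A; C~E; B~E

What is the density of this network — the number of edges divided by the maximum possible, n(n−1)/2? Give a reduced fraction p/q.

There are 6 edges and 6 nodes, so the maximum possible is C(6,2) = 15.
Density = 6/15 = 2/5.

2/5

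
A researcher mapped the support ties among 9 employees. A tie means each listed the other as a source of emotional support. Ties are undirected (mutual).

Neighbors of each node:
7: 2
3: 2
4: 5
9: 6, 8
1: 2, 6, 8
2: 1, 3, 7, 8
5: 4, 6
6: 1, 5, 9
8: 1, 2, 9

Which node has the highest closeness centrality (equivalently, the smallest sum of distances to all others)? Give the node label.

Farness (sum of distances to all others) for each node — 1:14, 2:15, 3:22, 4:27, 5:20, 6:15, 7:22, 8:16, 9:17.
The smallest farness is 14, for 1, so 1 has the highest closeness.

1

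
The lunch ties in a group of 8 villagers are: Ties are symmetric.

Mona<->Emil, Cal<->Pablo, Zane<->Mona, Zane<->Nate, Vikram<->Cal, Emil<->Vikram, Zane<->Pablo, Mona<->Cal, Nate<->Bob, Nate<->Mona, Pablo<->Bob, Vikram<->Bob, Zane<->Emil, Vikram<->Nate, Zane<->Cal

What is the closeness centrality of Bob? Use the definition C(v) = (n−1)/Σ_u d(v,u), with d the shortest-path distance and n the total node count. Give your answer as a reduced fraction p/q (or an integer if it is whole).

7/11

Distances from Bob: Cal:2, Emil:2, Mona:2, Nate:1, Pablo:1, Vikram:1, Zane:2. Sum = 11.
n = 8, so closeness = 7/11.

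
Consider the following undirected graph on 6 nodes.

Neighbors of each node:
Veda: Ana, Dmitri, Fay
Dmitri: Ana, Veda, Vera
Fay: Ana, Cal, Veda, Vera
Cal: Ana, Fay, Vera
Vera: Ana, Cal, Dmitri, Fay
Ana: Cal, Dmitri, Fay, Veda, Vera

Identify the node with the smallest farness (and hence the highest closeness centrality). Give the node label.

Farness (sum of distances to all others) for each node — Ana:5, Cal:7, Dmitri:7, Fay:6, Veda:7, Vera:6.
The smallest farness is 5, for Ana, so Ana has the highest closeness.

Ana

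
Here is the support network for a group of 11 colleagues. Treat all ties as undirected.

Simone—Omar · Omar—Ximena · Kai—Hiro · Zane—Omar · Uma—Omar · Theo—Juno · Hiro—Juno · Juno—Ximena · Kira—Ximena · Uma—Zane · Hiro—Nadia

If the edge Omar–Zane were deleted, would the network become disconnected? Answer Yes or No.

Even without that edge, Omar still reaches Zane via Omar – Uma – Zane, so the network stays connected. Not a bridge.

No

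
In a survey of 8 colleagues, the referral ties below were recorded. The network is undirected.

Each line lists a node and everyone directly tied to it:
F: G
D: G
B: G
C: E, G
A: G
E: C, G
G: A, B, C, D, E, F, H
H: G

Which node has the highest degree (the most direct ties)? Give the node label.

Degrees — A:1, B:1, C:2, D:1, E:2, F:1, G:7, H:1.
The maximum is 7, attained only by G.

G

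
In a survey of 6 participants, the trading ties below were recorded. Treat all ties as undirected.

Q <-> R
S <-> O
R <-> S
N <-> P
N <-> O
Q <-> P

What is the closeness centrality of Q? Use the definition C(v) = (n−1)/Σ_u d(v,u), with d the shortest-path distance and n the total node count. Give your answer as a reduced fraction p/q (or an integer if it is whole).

Distances from Q: N:2, O:3, P:1, R:1, S:2. Sum = 9.
n = 6, so closeness = 5/9.

5/9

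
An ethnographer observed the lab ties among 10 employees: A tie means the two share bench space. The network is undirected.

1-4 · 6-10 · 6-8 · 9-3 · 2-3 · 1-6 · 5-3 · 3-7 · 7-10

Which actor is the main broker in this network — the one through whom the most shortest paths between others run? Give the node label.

3

Unnormalized betweenness of each node: 1:8, 2:0, 3:21, 4:0, 5:0, 6:20, 7:20, 8:0, 9:0, 10:20.
3 has the largest value, 21, making it the main broker — the node through which the most shortest paths run.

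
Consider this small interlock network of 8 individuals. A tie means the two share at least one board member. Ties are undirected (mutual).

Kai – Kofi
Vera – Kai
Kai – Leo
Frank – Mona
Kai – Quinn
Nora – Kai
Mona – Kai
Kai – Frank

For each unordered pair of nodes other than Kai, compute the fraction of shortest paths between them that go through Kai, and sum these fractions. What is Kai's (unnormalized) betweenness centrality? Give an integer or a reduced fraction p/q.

Pairs whose geodesics pass through Kai — Vera–Leo: 1; Vera–Mona: 1; Vera–Frank: 1; Vera–Kofi: 1; Vera–Nora: 1; Vera–Quinn: 1; Leo–Mona: 1; Leo–Frank: 1; Leo–Kofi: 1; Leo–Nora: 1; Leo–Quinn: 1; Mona–Kofi: 1; Mona–Nora: 1; Mona–Quinn: 1 … (+6 more pairs).
All other pairs contribute 0.
Summing the contributions gives betweenness(Kai) = 20.

20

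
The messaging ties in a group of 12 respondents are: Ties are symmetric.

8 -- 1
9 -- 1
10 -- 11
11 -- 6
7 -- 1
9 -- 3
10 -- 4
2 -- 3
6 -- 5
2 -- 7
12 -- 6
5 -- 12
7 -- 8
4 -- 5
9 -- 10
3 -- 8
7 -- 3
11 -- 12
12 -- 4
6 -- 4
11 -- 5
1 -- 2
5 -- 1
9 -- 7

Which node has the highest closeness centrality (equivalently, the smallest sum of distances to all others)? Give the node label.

1

Farness (sum of distances to all others) for each node — 1:17, 2:24, 3:25, 4:22, 5:18, 6:24, 7:21, 8:24, 9:20, 10:21, 11:22, 12:24.
The smallest farness is 17, for 1, so 1 has the highest closeness.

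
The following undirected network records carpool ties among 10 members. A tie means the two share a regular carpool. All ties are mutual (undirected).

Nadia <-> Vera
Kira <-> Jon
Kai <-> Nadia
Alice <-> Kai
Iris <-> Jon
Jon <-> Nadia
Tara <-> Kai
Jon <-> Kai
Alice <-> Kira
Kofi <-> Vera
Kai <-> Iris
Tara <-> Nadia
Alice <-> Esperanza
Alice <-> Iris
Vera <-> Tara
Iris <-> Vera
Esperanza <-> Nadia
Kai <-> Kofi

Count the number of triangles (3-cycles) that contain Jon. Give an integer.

Jon's neighbors: Iris, Kai, Kira, and Nadia.
Neighbor pairs that are themselves tied: Jon–Iris–Kai; Jon–Kai–Nadia. Each forms one triangle with Jon, for 2 in total.

2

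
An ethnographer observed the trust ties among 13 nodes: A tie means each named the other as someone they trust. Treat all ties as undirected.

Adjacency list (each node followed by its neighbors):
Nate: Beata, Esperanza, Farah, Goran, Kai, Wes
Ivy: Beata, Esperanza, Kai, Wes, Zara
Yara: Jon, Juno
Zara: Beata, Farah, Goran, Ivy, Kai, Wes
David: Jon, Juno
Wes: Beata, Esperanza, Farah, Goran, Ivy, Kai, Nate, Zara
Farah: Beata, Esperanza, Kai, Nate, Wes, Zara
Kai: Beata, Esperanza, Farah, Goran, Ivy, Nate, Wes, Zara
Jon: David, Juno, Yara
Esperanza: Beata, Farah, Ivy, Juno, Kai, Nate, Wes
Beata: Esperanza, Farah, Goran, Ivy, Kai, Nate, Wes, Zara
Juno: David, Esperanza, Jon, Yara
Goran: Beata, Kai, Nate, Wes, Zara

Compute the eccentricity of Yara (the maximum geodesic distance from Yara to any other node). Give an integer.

Distances from Yara: Beata:3, David:2, Esperanza:2, Farah:3, Goran:4, Ivy:3, Jon:1, Juno:1, Kai:3, Nate:3, Wes:3, Zara:4.
The largest is 4 (to Goran and Zara), so the eccentricity of Yara is 4.

4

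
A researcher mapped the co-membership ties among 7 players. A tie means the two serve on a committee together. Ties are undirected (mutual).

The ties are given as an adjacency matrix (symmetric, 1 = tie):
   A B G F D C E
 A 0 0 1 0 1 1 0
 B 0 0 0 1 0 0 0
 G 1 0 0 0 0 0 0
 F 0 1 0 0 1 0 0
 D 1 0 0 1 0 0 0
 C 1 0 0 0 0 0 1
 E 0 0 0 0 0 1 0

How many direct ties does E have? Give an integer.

1

E is directly tied to C. That is 1 neighbor, so the degree of E is 1.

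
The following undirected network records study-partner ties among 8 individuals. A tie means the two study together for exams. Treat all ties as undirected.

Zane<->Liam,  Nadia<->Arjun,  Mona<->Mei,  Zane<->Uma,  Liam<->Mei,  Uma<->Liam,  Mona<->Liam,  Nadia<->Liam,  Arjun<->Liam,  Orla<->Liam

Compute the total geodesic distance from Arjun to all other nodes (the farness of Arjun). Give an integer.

12

Distances from Arjun: Liam:1, Mei:2, Mona:2, Nadia:1, Orla:2, Uma:2, Zane:2.
Sum = 1 + 2 + 2 + 1 + 2 + 2 + 2 = 12.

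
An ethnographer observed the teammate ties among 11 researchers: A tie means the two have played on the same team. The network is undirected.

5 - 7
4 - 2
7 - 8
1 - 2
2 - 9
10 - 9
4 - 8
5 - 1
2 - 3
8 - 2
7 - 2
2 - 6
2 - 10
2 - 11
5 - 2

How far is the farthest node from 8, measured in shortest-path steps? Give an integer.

2

Distances from 8: 1:2, 2:1, 3:2, 4:1, 5:2, 6:2, 7:1, 9:2, 10:2, 11:2.
The largest is 2 (to 9, 1, 11, 6, 5, 3, and 10), so the eccentricity of 8 is 2.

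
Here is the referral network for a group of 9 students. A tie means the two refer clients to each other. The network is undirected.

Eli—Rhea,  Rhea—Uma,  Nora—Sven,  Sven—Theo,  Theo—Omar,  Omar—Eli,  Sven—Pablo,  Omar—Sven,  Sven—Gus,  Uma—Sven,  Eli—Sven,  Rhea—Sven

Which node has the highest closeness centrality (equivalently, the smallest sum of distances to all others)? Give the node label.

Farness (sum of distances to all others) for each node — Eli:13, Gus:15, Nora:15, Omar:13, Pablo:15, Rhea:13, Sven:8, Theo:14, Uma:14.
The smallest farness is 8, for Sven, so Sven has the highest closeness.

Sven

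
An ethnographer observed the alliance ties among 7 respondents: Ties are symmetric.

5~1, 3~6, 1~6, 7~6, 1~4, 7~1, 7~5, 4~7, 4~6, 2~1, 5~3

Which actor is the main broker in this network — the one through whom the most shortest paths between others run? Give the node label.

Unnormalized betweenness of each node: 1:35/6, 2:0, 3:1/3, 4:0, 5:3/2, 6:5/2, 7:5/6.
1 has the largest value, 35/6, making it the main broker — the node through which the most shortest paths run.

1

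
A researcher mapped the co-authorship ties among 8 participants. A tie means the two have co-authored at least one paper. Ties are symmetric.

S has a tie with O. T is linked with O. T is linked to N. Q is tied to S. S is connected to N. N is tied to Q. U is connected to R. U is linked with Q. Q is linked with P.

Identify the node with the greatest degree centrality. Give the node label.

Degrees — N:3, O:2, P:1, Q:4, R:1, S:3, T:2, U:2.
The maximum is 4, attained only by Q.

Q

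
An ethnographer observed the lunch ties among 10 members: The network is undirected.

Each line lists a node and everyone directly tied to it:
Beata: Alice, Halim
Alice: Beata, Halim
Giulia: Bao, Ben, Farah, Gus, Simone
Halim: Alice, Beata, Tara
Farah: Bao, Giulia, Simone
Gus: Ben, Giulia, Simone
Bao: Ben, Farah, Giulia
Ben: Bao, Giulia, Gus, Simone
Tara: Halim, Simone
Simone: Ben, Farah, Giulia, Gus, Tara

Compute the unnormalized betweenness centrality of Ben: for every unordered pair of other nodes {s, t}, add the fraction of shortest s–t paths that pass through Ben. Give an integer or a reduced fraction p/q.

Pairs whose geodesics pass through Ben — Alice–Bao: 1/3; Tara–Bao: 1/3; Beata–Bao: 1/3; Halim–Bao: 1/3; Gus–Bao: 1/2; Simone–Bao: 1/3.
All other pairs contribute 0.
Summing the contributions gives betweenness(Ben) = 13/6.

13/6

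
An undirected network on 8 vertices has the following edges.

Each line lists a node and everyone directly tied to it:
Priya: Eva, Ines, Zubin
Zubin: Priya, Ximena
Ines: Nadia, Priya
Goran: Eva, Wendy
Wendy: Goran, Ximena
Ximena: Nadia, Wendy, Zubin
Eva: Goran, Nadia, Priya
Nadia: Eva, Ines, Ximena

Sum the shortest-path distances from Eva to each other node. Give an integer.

11

Distances from Eva: Goran:1, Ines:2, Nadia:1, Priya:1, Wendy:2, Ximena:2, Zubin:2.
Sum = 1 + 2 + 1 + 1 + 2 + 2 + 2 = 11.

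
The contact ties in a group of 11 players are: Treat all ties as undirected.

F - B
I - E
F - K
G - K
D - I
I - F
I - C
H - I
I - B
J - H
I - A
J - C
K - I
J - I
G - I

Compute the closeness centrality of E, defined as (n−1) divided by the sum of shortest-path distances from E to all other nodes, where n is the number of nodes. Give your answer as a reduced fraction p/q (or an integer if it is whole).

Distances from E: A:2, B:2, C:2, D:2, F:2, G:2, H:2, I:1, J:2, K:2. Sum = 19.
n = 11, so closeness = 10/19.

10/19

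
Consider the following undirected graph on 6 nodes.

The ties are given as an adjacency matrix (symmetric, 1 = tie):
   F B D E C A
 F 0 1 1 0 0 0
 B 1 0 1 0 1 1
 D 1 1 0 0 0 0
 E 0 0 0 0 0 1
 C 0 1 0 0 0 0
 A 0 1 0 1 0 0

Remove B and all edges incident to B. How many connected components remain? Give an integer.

Without B, the remaining ties split the others into: {D, F}; {A, E}; {C}.
That's 3 separate components.

3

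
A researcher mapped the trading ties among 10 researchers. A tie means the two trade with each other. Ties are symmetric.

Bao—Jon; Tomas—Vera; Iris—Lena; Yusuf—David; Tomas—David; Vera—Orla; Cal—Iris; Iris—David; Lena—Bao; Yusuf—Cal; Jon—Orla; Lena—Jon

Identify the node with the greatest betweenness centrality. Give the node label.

Unnormalized betweenness of each node: Bao:0, Cal:2, David:21/2, Iris:13, Jon:13/2, Lena:21/2, Orla:9/2, Tomas:6, Vera:9/2, Yusuf:3/2.
Iris has the largest value, 13, making it the main broker — the node through which the most shortest paths run.

Iris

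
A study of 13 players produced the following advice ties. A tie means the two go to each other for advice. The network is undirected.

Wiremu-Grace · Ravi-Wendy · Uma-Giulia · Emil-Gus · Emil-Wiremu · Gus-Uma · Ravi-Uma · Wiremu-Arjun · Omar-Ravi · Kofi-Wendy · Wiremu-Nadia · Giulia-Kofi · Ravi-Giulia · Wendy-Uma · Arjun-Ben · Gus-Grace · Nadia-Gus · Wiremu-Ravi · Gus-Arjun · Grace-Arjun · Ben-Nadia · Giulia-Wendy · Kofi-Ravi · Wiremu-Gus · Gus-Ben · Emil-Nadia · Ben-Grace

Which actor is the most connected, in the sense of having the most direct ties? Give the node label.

Degrees — Arjun:4, Ben:4, Emil:3, Giulia:4, Grace:4, Gus:7, Kofi:3, Nadia:4, Omar:1, Ravi:6, Uma:4, Wendy:4, Wiremu:6.
The maximum is 7, attained only by Gus.

Gus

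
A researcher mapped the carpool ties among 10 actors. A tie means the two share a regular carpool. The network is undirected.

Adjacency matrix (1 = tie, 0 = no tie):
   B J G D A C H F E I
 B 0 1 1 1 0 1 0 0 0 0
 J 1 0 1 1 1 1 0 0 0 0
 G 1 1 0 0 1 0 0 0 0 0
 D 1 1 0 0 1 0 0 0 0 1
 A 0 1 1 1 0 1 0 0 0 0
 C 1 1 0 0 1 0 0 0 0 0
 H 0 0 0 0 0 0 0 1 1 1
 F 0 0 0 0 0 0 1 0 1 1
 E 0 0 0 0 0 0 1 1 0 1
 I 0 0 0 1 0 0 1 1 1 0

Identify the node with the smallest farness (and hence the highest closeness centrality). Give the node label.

Farness (sum of distances to all others) for each node — A:17, B:17, C:22, D:14, E:22, F:22, G:22, H:22, I:16, J:16.
The smallest farness is 14, for D, so D has the highest closeness.

D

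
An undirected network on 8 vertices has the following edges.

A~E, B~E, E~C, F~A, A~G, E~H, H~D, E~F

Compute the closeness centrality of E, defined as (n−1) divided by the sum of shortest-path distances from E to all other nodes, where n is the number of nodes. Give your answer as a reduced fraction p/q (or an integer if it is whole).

7/9

Distances from E: A:1, B:1, C:1, D:2, F:1, G:2, H:1. Sum = 9.
n = 8, so closeness = 7/9.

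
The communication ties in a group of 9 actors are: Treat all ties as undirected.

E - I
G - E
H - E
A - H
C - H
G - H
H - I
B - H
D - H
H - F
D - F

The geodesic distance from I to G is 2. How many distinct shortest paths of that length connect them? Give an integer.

2

The shortest distance is 2. The length-2 paths are: I–H–G; I–E–G.
That gives 2 distinct shortest paths.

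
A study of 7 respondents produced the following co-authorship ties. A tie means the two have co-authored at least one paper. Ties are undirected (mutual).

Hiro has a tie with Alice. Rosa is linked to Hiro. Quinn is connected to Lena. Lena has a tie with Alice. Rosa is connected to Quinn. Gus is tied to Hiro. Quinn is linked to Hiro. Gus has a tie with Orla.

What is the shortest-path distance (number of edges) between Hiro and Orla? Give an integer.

2

One shortest route is Hiro – Gus – Orla, which uses 2 edges, and Hiro and Orla are not directly tied, so nothing shorter exists. So d(Hiro,Orla) = 2.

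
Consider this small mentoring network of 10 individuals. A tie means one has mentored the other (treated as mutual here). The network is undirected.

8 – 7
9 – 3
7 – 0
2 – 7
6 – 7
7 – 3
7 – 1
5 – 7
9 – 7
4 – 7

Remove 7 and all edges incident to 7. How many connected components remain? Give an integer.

Without 7, the remaining ties split the others into: {2}; {3, 9}; {6}; {8}; {0}; {1}; {4}; {5}.
That's 8 separate components.

8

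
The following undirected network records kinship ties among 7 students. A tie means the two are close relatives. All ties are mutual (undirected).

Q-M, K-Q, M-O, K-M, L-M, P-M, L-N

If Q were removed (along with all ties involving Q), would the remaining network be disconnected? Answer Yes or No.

No

Even without Q, every remaining node can still reach every other (the residual graph is connected), so Q is not a cut vertex.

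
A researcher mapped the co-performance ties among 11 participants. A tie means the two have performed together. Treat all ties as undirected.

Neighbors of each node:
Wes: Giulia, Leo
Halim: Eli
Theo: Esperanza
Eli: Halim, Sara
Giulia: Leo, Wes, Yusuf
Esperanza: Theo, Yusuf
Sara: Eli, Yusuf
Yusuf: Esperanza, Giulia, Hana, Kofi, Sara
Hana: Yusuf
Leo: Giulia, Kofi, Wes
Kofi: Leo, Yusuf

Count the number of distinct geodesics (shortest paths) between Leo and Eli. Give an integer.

2

The shortest distance is 4. The length-4 paths are: Leo–Kofi–Yusuf–Sara–Eli; Leo–Giulia–Yusuf–Sara–Eli.
That gives 2 distinct shortest paths.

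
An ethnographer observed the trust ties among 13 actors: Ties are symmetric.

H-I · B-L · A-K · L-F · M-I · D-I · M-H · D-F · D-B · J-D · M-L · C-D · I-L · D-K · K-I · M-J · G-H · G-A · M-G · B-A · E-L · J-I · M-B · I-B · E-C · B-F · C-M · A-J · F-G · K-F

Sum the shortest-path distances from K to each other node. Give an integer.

Distances from K: A:1, B:2, C:2, D:1, E:3, F:1, G:2, H:2, I:1, J:2, L:2, M:2.
Sum = 1 + 2 + 2 + 1 + 3 + 1 + 2 + 2 + 1 + 2 + 2 + 2 = 21.

21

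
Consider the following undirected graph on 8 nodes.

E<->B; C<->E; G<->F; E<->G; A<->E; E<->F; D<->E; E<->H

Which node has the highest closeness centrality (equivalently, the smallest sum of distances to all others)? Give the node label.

Farness (sum of distances to all others) for each node — A:13, B:13, C:13, D:13, E:7, F:12, G:12, H:13.
The smallest farness is 7, for E, so E has the highest closeness.

E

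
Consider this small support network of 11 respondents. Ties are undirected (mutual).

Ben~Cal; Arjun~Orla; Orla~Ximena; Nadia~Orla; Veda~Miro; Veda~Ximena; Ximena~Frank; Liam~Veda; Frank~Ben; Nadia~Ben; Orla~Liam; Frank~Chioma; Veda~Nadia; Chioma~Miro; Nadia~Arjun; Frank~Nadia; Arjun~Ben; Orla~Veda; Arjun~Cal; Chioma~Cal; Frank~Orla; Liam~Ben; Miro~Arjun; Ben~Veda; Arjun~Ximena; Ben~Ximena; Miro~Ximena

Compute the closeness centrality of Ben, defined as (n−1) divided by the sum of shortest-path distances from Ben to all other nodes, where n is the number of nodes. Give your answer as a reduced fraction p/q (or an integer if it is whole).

10/13

Distances from Ben: Arjun:1, Cal:1, Chioma:2, Frank:1, Liam:1, Miro:2, Nadia:1, Orla:2, Veda:1, Ximena:1. Sum = 13.
n = 11, so closeness = 10/13.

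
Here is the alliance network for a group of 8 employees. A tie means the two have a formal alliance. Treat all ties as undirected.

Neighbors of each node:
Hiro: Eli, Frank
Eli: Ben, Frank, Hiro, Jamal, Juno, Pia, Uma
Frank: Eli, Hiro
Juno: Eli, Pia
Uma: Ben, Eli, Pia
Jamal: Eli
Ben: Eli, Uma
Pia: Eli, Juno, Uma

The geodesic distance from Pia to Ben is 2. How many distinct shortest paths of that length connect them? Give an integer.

The shortest distance is 2. The length-2 paths are: Pia–Eli–Ben; Pia–Uma–Ben.
That gives 2 distinct shortest paths.

2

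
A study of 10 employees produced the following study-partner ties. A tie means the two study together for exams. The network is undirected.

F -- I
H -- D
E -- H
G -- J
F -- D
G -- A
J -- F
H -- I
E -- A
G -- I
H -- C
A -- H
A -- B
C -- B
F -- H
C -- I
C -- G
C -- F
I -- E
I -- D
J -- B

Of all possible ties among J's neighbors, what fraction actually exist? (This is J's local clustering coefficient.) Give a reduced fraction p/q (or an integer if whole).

0

J's neighbors: B, F, and G (k = 3).
Possible neighbor pairs: C(3,2) = 3. Edges among them: none → e = 0.
Clustering(J) = 0/3 = 0.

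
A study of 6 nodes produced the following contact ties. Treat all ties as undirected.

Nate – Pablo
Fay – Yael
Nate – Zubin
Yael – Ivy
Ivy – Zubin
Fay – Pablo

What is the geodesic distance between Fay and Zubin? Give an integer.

One shortest route is Fay – Yael – Ivy – Zubin, which uses 3 edges, and at distance 2 from Fay we only reach {Ivy, Nate}, which does not include Zubin. So d(Fay,Zubin) = 3.

3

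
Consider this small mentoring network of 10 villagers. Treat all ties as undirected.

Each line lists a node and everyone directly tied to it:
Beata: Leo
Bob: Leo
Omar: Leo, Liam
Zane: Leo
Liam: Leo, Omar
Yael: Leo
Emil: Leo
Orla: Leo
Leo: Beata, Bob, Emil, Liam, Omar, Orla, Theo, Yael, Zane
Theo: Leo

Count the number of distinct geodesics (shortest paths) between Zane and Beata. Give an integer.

1

The shortest distance is 2, and the only length-2 path is Zane–Leo–Beata. So there is exactly 1 shortest path.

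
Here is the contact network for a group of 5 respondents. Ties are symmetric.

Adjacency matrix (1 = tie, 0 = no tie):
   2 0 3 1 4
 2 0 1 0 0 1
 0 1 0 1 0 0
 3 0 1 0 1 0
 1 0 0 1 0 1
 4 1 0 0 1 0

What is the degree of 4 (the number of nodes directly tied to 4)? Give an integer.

2

4 is directly tied to 1 and 2. That is 2 neighbors, so the degree of 4 is 2.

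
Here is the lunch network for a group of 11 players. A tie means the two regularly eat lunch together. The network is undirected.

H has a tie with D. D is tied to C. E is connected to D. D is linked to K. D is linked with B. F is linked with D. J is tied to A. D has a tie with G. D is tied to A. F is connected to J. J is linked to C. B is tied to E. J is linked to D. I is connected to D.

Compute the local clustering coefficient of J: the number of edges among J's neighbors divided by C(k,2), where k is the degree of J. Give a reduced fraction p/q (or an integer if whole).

1/2

J's neighbors: A, C, D, and F (k = 4).
Possible neighbor pairs: C(4,2) = 6. Edges among them: A–D, C–D, D–F → e = 3.
Clustering(J) = 3/6 = 1/2.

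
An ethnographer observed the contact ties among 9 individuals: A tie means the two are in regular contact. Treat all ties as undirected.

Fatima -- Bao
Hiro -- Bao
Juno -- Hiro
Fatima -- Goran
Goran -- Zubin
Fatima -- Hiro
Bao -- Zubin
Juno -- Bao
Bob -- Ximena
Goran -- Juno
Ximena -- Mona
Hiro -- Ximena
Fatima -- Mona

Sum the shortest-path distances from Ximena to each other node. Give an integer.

Distances from Ximena: Bao:2, Bob:1, Fatima:2, Goran:3, Hiro:1, Juno:2, Mona:1, Zubin:3.
Sum = 2 + 1 + 2 + 3 + 1 + 2 + 1 + 3 = 15.

15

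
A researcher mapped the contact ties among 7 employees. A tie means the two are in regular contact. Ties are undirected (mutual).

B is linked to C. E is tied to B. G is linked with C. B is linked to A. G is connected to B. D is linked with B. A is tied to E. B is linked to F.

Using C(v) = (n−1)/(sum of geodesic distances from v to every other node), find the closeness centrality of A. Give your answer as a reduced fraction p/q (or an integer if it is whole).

Distances from A: B:1, C:2, D:2, E:1, F:2, G:2. Sum = 10.
n = 7, so closeness = 6/10 = 3/5.

3/5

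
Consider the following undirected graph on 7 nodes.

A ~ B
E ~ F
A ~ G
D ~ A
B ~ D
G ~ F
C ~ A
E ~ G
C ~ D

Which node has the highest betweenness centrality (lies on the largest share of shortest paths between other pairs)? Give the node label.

Unnormalized betweenness of each node: A:19/2, B:0, C:0, D:1/2, E:0, F:0, G:8.
A has the largest value, 19/2, making it the main broker — the node through which the most shortest paths run.

A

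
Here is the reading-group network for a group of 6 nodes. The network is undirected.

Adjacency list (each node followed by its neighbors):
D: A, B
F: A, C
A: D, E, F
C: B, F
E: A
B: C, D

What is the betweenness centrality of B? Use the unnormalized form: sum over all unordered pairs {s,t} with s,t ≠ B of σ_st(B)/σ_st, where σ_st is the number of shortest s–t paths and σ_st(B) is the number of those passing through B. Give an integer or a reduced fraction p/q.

1

Pairs whose geodesics pass through B — D–C: 1.
All other pairs contribute 0.
Summing the contributions gives betweenness(B) = 1.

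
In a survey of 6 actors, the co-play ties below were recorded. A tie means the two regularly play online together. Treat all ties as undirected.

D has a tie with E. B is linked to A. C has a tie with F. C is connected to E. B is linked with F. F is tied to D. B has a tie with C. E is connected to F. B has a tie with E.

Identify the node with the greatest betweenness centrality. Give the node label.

B

Unnormalized betweenness of each node: A:0, B:4, C:0, D:0, E:3/2, F:3/2.
B has the largest value, 4, making it the main broker — the node through which the most shortest paths run.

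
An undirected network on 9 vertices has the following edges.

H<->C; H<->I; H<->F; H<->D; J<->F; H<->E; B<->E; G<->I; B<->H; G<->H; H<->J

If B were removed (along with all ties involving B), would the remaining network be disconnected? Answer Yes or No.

No

Even without B, every remaining node can still reach every other (the residual graph is connected), so B is not a cut vertex.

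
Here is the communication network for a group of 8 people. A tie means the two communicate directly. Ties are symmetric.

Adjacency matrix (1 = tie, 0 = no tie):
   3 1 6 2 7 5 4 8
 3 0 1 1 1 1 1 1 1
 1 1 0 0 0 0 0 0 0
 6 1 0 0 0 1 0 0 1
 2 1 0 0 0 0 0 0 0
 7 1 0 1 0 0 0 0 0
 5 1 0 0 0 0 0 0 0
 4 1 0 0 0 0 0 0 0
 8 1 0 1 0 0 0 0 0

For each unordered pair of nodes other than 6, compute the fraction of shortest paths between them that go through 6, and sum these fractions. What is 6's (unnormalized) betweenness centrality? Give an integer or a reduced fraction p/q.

1/2

Pairs whose geodesics pass through 6 — 7–8: 1/2.
All other pairs contribute 0.
Summing the contributions gives betweenness(6) = 1/2.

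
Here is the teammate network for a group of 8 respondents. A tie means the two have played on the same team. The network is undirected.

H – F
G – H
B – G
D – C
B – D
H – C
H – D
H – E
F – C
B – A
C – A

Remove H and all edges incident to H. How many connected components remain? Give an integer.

Without H, the remaining ties split the others into: {E}; {A, B, C, D, F, G}.
That's 2 separate components.

2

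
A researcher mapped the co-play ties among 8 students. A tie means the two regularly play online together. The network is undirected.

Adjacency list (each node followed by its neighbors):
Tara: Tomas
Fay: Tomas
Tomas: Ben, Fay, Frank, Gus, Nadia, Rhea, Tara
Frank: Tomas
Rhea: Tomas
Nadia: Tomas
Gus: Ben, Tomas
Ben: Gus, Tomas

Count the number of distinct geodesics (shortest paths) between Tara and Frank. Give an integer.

The shortest distance is 2, and the only length-2 path is Tara–Tomas–Frank. So there is exactly 1 shortest path.

1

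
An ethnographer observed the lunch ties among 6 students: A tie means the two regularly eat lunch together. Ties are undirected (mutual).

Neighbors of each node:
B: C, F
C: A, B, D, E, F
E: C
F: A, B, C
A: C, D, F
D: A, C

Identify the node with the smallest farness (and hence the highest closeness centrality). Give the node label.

C

Farness (sum of distances to all others) for each node — A:7, B:8, C:5, D:8, E:9, F:7.
The smallest farness is 5, for C, so C has the highest closeness.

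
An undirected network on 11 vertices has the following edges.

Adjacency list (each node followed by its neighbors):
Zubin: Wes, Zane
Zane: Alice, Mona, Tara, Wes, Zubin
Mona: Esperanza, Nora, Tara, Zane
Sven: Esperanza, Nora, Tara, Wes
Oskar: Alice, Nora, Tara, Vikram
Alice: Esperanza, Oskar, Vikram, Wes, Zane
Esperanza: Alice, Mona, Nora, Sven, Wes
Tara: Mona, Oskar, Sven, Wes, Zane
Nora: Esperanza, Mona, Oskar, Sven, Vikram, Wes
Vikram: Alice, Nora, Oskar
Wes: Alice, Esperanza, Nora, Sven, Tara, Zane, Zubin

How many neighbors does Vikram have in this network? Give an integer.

Vikram is directly tied to Alice, Nora, and Oskar. That is 3 neighbors, so the degree of Vikram is 3.

3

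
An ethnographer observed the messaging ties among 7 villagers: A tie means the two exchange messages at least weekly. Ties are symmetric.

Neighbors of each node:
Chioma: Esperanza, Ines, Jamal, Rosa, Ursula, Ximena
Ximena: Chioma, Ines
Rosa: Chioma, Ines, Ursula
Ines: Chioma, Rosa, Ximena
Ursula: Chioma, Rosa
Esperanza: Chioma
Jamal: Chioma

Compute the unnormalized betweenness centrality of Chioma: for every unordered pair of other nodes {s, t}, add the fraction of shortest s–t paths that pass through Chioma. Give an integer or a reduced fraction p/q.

Pairs whose geodesics pass through Chioma — Esperanza–Ximena: 1; Esperanza–Ines: 1; Esperanza–Rosa: 1; Esperanza–Ursula: 1; Esperanza–Jamal: 1; Ximena–Rosa: 1/2; Ximena–Ursula: 1; Ximena–Jamal: 1; Ines–Ursula: 1/2; Ines–Jamal: 1; Rosa–Jamal: 1; Ursula–Jamal: 1.
All other pairs contribute 0.
Summing the contributions gives betweenness(Chioma) = 11.

11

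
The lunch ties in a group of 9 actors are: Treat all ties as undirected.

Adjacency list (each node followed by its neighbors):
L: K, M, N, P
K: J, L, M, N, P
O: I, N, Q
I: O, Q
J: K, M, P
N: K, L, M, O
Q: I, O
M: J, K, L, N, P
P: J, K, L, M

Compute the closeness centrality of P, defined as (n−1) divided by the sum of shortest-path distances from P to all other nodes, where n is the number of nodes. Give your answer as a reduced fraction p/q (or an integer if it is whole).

Distances from P: I:4, J:1, K:1, L:1, M:1, N:2, O:3, Q:4. Sum = 17.
n = 9, so closeness = 8/17.

8/17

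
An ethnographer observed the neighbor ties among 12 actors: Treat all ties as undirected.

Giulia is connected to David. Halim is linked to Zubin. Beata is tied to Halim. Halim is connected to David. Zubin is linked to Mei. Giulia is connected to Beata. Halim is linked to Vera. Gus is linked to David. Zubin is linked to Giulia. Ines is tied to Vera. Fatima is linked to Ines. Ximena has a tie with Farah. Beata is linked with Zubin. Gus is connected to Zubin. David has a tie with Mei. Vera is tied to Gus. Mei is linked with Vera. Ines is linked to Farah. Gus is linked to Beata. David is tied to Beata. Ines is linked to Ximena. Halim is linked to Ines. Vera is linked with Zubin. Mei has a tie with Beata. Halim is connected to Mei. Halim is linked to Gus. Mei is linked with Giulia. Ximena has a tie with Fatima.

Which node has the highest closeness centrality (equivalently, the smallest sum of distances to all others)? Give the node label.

Farness (sum of distances to all others) for each node — Beata:19, David:20, Farah:27, Fatima:27, Giulia:25, Gus:20, Halim:15, Ines:18, Mei:19, Vera:17, Ximena:26, Zubin:19.
The smallest farness is 15, for Halim, so Halim has the highest closeness.

Halim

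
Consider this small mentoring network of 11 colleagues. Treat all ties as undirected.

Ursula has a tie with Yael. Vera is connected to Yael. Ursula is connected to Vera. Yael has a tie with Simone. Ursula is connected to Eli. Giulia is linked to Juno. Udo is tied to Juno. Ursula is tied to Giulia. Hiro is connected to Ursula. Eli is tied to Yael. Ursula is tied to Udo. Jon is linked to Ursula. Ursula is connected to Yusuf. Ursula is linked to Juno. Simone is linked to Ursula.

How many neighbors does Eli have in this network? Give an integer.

2

Eli is directly tied to Ursula and Yael. That is 2 neighbors, so the degree of Eli is 2.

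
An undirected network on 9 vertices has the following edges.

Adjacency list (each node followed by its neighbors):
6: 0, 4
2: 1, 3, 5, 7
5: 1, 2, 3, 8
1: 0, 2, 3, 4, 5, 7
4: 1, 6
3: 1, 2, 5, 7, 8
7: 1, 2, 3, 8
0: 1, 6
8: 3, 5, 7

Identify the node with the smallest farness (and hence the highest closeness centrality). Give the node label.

Farness (sum of distances to all others) for each node — 0:15, 1:10, 2:13, 3:12, 4:15, 5:13, 6:20, 7:13, 8:17.
The smallest farness is 10, for 1, so 1 has the highest closeness.

1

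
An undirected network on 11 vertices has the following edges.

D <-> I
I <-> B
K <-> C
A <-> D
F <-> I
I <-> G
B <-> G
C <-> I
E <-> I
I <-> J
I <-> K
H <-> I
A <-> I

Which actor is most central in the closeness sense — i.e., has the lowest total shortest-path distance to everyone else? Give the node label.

Farness (sum of distances to all others) for each node — A:18, B:18, C:18, D:18, E:19, F:19, G:18, H:19, I:10, J:19, K:18.
The smallest farness is 10, for I, so I has the highest closeness.

I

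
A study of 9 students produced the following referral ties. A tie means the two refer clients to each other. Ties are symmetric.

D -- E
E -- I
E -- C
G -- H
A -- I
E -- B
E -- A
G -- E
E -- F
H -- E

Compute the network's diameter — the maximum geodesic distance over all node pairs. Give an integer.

Eccentricity of each node (its greatest distance to any other): A:2, B:2, C:2, D:2, E:1, F:2, G:2, H:2, I:2.
The maximum eccentricity is 2, realized for instance by the pair D–I via D – E – I. So the diameter is 2.

2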